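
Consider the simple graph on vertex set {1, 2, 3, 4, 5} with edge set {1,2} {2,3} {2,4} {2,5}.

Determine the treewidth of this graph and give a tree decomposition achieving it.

Treewidth 1.
One optimal decomposition is:
Bags: B1 = {2, 4}  B2 = {2, 3}  B3 = {2, 5}  B4 = {1, 2}
Tree: B1–B2, B1–B3, B3–B4

Each bag holds 2 vertices, so the decomposition has width 1, which upper-bounds the treewidth. Any graph with an edge has treewidth ≥ 1, and G has the edge 4–2. Combining the bounds, tw(G) = 1.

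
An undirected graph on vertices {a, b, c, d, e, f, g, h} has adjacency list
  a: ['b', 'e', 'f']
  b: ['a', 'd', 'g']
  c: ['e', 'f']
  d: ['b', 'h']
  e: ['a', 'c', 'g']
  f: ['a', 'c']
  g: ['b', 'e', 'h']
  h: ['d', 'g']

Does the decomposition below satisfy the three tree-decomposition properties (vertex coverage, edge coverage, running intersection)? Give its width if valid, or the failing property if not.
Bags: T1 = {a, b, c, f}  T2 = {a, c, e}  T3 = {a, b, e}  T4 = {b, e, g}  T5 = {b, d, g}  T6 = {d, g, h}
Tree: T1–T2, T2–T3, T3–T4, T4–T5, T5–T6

A tree decomposition must satisfy three properties: every vertex lies in some bag; for every edge, both endpoints lie together in some bag; and for every vertex, the bags containing it form a connected subtree. Here bags containing vertex b are not connected in the tree, so the decomposition is invalid.

No — bags containing vertex b are not connected in the tree.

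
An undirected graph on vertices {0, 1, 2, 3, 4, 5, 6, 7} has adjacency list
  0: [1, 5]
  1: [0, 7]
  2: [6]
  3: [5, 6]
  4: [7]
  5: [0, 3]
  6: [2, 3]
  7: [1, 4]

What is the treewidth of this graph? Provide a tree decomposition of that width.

The largest bag has 2 vertices, giving width 1; this decomposition certifies tw(G) ≤ 1. G has an edge, so its treewidth is at least 1. Therefore the treewidth is 1.

Treewidth 1.
One such decomposition:
Bags: B1 = {4, 7}  B2 = {1, 7}  B3 = {0, 1}  B4 = {0, 5}  B5 = {3, 5}  B6 = {3, 6}  B7 = {2, 6}
Tree: B1–B2, B2–B3, B3–B4, B4–B5, B5–B6, B6–B7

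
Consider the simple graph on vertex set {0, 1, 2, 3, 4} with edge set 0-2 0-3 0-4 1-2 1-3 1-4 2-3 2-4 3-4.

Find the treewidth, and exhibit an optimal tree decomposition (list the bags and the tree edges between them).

Treewidth 3.
Bags: B1 = {0, 2, 3, 4}  B2 = {1, 2, 3, 4}
Tree: B1–B2

Each bag holds 4 vertices, so the decomposition has width 3, which upper-bounds the treewidth. For the lower bound, the 4 vertices {0, 2, 3, 4} are pairwise adjacent, and any tree decomposition puts a clique entirely inside one bag — forcing width ≥ 3. Combining the bounds, tw(G) = 3.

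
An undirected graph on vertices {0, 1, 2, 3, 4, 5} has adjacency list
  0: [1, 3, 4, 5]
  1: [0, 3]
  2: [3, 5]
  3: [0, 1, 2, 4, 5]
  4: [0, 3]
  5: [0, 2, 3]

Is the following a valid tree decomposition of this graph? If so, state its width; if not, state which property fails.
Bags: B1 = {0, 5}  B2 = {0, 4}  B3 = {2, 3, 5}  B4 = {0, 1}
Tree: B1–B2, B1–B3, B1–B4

No — edge (3,0) lies in no bag.

A tree decomposition must satisfy three properties: every vertex lies in some bag; for every edge, both endpoints lie together in some bag; and for every vertex, the bags containing it form a connected subtree. Here edge (3,0) lies in no bag, so the decomposition is invalid.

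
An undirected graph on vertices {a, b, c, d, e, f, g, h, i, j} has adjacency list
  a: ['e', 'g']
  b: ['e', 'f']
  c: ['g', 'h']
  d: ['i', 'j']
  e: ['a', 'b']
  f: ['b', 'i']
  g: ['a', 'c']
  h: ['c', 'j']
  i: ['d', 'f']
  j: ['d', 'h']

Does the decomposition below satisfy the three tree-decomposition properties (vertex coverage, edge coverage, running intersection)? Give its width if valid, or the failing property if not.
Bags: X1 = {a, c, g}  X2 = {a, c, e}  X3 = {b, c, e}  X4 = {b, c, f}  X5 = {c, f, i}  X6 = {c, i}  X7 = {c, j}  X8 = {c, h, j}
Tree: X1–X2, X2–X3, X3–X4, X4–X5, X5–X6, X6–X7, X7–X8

A tree decomposition must satisfy three properties: every vertex lies in some bag; for every edge, both endpoints lie together in some bag; and for every vertex, the bags containing it form a connected subtree. Here vertex d appears in no bag, so the decomposition is invalid.

No — vertex d appears in no bag.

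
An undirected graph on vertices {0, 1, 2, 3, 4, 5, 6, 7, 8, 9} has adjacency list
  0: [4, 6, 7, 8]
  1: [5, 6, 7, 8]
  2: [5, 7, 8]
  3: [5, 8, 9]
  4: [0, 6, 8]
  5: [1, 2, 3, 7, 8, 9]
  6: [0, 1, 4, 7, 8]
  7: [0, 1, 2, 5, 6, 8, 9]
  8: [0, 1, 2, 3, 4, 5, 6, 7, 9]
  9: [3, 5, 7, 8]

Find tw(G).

A width-3 tree decomposition is:
Bags: B1 = {0, 6, 7, 8}  B2 = {1, 6, 7, 8}  B3 = {1, 5, 7, 8}  B4 = {2, 5, 7, 8}  B5 = {0, 4, 6, 8}  B6 = {5, 7, 8, 9}  B7 = {3, 5, 8, 9}
Tree: B1–B2, B2–B3, B3–B4, B1–B5, B4–B6, B6–B7
The largest bag has 4 vertices, giving width 3; this decomposition certifies tw(G) ≤ 3. Conversely, {3, 5, 8, 9} is a clique of size 4, and the vertices of any clique must share a bag in every tree decomposition; so some bag has ≥ 4 vertices and tw(G) ≥ 3. Hence tw(G) = 3 exactly.

3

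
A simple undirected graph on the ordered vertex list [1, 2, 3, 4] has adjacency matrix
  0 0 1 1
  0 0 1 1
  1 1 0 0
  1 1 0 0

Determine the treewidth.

2

A width-2 tree decomposition is:
Bags: B1 = {1, 2, 4}  B2 = {1, 2, 3}
Tree: B1–B2
Every bag has size at most 3, so the width is 3 − 1 = 2 and tw(G) ≤ 2. For the lower bound, G contains the cycle 2–4–1–3–2, so G is not a forest; only forests have treewidth ≤ 1, hence tw(G) ≥ 2. The upper and lower bounds meet at 2, so that is the treewidth.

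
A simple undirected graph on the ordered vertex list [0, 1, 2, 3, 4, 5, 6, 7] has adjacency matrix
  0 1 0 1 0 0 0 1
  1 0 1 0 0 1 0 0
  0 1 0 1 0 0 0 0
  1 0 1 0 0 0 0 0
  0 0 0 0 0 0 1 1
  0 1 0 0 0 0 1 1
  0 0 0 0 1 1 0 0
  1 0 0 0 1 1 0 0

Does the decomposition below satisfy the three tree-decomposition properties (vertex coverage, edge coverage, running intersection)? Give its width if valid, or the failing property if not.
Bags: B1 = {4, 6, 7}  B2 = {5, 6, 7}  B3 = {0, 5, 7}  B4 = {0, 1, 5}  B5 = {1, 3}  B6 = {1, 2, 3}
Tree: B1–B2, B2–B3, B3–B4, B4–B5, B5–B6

No — edge (0,3) lies in no bag.

A tree decomposition must satisfy three properties: every vertex lies in some bag; for every edge, both endpoints lie together in some bag; and for every vertex, the bags containing it form a connected subtree. Here edge (0,3) lies in no bag, so the decomposition is invalid.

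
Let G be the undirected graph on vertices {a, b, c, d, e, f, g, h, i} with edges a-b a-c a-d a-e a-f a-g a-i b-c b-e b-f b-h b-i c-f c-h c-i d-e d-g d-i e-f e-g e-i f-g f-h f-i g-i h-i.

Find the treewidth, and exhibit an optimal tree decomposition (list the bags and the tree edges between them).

The largest bag has 5 vertices, giving width 4; this decomposition certifies tw(G) ≤ 4. Conversely, {a, d, e, g, i} is a clique of size 5, and the vertices of any clique must share a bag in every tree decomposition; so some bag has ≥ 5 vertices and tw(G) ≥ 4. Hence tw(G) = 4 exactly.

Treewidth 4.
One such decomposition:
Bags: B1 = {a, d, e, g, i}  B2 = {a, e, f, g, i}  B3 = {a, b, e, f, i}  B4 = {a, b, c, f, i}  B5 = {b, c, f, h, i}
Tree: B1–B2, B2–B3, B3–B4, B4–B5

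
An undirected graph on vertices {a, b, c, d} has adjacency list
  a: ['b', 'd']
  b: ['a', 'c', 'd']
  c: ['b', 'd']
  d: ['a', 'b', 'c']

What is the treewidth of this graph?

A width-2 tree decomposition is:
Bags: B1 = {a, b, d}  B2 = {b, c, d}
Tree: B1–B2
The largest bag has 3 vertices, giving width 2; this decomposition certifies tw(G) ≤ 2. For the lower bound, the 3 vertices {b, c, d} are pairwise adjacent, and any tree decomposition puts a clique entirely inside one bag — forcing width ≥ 2. The upper and lower bounds meet at 2, so that is the treewidth.

2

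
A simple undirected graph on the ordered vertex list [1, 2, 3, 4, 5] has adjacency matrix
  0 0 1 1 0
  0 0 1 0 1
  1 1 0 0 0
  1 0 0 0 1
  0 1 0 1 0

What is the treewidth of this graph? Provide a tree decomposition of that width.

Treewidth 2.
Bags: B1 = {1, 4, 5}  B2 = {1, 2, 5}  B3 = {1, 2, 3}
Tree: B1–B2, B2–B3

Every bag has size at most 3, so the width is 3 − 1 = 2 and tw(G) ≤ 2. The edges 1–4–5–2–3–1 form a cycle, so G is not a tree and its treewidth is at least 2. The upper and lower bounds meet at 2, so that is the treewidth.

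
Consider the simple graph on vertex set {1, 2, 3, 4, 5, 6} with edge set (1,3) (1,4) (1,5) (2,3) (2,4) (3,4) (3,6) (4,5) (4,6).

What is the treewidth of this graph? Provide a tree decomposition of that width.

Treewidth 2.
One optimal decomposition is:
Bags: B1 = {3, 4, 6}  B2 = {1, 3, 4}  B3 = {1, 4, 5}  B4 = {2, 3, 4}
Tree: B1–B2, B2–B3, B2–B4

Every bag has size at most 3, so the width is 3 − 1 = 2 and tw(G) ≤ 2. Conversely, {1, 3, 4} is a clique of size 3, and the vertices of any clique must share a bag in every tree decomposition; so some bag has ≥ 3 vertices and tw(G) ≥ 2. The upper and lower bounds meet at 2, so that is the treewidth.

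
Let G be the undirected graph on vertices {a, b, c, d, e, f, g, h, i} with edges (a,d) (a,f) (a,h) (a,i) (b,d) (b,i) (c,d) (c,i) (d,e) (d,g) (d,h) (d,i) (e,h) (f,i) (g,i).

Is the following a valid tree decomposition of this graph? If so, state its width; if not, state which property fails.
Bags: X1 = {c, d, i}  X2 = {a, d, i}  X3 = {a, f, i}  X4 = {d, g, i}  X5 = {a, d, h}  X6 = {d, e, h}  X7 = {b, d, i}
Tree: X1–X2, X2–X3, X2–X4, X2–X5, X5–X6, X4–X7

Yes; width 2.

Every vertex of G appears in some bag (union = {a, b, c, d, e, f, g, h, i}); every edge is covered by a bag; and for each vertex v the set of bags containing v is connected in the bag tree. The decomposition is therefore valid. The largest bag has 3 vertices, so the width is 2.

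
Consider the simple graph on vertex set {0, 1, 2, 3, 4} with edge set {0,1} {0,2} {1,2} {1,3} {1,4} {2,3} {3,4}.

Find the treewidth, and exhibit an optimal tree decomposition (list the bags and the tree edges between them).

Treewidth 2.
One optimal decomposition is:
Bags: B1 = {1, 3, 4}  B2 = {1, 2, 3}  B3 = {0, 1, 2}
Tree: B1–B2, B2–B3

Each bag holds 3 vertices, so the decomposition has width 2, which upper-bounds the treewidth. Conversely, {0, 1, 2} is a clique of size 3, and the vertices of any clique must share a bag in every tree decomposition; so some bag has ≥ 3 vertices and tw(G) ≥ 2. Hence tw(G) = 2 exactly.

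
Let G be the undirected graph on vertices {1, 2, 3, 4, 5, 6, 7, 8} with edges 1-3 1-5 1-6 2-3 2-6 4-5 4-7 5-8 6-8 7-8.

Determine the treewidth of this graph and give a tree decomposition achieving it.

Each bag holds 3 vertices, so the decomposition has width 2, which upper-bounds the treewidth. Since 4–7–8–5–4 is a cycle in G, G is not acyclic. Forests are exactly the graphs of treewidth ≤ 1, so tw(G) ≥ 2. Therefore the treewidth is 2.

Treewidth 2.
One such decomposition:
Bags: B1 = {4, 5, 7}  B2 = {5, 7, 8}  B3 = {1, 5, 8}  B4 = {1, 6, 8}  B5 = {1, 3, 6}  B6 = {2, 3, 6}
Tree: B1–B2, B2–B3, B3–B4, B4–B5, B5–B6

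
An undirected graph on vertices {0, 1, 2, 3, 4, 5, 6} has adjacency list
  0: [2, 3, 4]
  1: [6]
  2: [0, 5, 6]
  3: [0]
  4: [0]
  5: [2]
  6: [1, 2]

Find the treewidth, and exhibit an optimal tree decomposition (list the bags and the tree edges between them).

Treewidth 1.
One optimal decomposition is:
Bags: B1 = {0, 3}  B2 = {0, 2}  B3 = {2, 6}  B4 = {2, 5}  B5 = {0, 4}  B6 = {1, 6}
Tree: B1–B2, B2–B3, B2–B4, B1–B5, B3–B6

Every bag has size at most 2, so the width is 2 − 1 = 1 and tw(G) ≤ 1. G has an edge, so its treewidth is at least 1. Therefore the treewidth is 1.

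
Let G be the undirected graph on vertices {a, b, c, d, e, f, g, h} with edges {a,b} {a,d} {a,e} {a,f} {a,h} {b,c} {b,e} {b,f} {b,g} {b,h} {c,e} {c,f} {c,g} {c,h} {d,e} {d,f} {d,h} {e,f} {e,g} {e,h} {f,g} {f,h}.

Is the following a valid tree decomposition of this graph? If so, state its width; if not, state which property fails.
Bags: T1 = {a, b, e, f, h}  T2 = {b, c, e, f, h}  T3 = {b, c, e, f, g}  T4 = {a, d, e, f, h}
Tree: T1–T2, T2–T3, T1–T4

Yes; width 4.

Checking the three conditions: (i) the bags cover all of {a, b, c, d, e, f, g, h}; (ii) for each edge, some bag contains both endpoints; (iii) the bags containing any fixed vertex form a subtree. All hold, so the decomposition is valid with width 5 − 1 = 4.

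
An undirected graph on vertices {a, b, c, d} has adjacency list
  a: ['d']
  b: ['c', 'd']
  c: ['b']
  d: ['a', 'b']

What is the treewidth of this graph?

1

A width-1 tree decomposition is:
Bags: B1 = {b, c}  B2 = {b, d}  B3 = {a, d}
Tree: B1–B2, B2–B3
Every bag has size at most 2, so the width is 2 − 1 = 1 and tw(G) ≤ 1. G has an edge, so its treewidth is at least 1. Combining the bounds, tw(G) = 1.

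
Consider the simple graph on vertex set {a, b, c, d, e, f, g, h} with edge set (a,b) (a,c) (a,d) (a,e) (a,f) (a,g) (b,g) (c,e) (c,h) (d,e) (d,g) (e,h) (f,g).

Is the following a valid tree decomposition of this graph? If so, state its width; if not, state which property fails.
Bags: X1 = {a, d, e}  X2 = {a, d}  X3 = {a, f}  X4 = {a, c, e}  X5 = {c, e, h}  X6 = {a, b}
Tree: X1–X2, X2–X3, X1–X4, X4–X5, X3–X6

No — vertex g appears in no bag.

A tree decomposition must satisfy three properties: every vertex lies in some bag; for every edge, both endpoints lie together in some bag; and for every vertex, the bags containing it form a connected subtree. Here vertex g appears in no bag, so the decomposition is invalid.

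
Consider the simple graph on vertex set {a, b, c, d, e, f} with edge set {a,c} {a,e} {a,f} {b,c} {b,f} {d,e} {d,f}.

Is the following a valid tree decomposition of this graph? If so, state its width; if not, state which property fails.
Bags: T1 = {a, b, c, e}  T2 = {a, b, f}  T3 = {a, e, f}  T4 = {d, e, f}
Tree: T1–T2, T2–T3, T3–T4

A tree decomposition must satisfy three properties: every vertex lies in some bag; for every edge, both endpoints lie together in some bag; and for every vertex, the bags containing it form a connected subtree. Here bags containing vertex e are not connected in the tree, so the decomposition is invalid.

No — bags containing vertex e are not connected in the tree.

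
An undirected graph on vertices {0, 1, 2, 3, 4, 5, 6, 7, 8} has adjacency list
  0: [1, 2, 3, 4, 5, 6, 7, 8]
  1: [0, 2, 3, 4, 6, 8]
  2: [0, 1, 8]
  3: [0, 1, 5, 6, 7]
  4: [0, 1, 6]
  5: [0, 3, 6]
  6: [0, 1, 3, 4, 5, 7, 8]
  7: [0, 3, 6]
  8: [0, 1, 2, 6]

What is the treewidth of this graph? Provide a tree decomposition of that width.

The largest bag has 4 vertices, giving width 3; this decomposition certifies tw(G) ≤ 3. On the other hand G contains the 4-clique {0, 1, 2, 8}. A clique must lie in a single bag of any decomposition, so no decomposition can have width below 3. Hence tw(G) = 3 exactly.

Treewidth 3.
One such decomposition:
Bags: B1 = {0, 1, 3, 6}  B2 = {0, 1, 4, 6}  B3 = {0, 3, 5, 6}  B4 = {0, 3, 6, 7}  B5 = {0, 1, 6, 8}  B6 = {0, 1, 2, 8}
Tree: B1–B2, B1–B3, B1–B4, B2–B5, B5–B6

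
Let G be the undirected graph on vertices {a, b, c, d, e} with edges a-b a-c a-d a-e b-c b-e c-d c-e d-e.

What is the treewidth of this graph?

A width-3 tree decomposition is:
Bags: B1 = {a, c, d, e}  B2 = {a, b, c, e}
Tree: B1–B2
Every bag has size at most 4, so the width is 4 − 1 = 3 and tw(G) ≤ 3. Conversely, {a, c, d, e} is a clique of size 4, and the vertices of any clique must share a bag in every tree decomposition; so some bag has ≥ 4 vertices and tw(G) ≥ 3. Combining the bounds, tw(G) = 3.

3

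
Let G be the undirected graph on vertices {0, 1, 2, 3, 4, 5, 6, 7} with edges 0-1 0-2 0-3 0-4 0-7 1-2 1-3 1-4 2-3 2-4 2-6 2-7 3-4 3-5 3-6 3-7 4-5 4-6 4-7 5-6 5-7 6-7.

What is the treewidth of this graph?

4

A width-4 tree decomposition is:
Bags: B1 = {3, 4, 5, 6, 7}  B2 = {2, 3, 4, 6, 7}  B3 = {0, 2, 3, 4, 7}  B4 = {0, 1, 2, 3, 4}
Tree: B1–B2, B2–B3, B3–B4
The largest bag has 5 vertices, giving width 4; this decomposition certifies tw(G) ≤ 4. Conversely, {0, 1, 2, 3, 4} is a clique of size 5, and the vertices of any clique must share a bag in every tree decomposition; so some bag has ≥ 5 vertices and tw(G) ≥ 4. Combining the bounds, tw(G) = 4.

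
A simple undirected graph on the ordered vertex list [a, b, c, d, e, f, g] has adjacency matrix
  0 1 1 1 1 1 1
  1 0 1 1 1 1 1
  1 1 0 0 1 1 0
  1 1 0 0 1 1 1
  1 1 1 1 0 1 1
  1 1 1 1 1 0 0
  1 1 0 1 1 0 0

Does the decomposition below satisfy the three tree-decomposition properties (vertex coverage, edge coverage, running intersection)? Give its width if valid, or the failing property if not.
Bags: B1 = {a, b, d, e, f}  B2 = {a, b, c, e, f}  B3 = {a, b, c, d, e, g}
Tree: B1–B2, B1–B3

A tree decomposition must satisfy three properties: every vertex lies in some bag; for every edge, both endpoints lie together in some bag; and for every vertex, the bags containing it form a connected subtree. Here bags containing vertex c are not connected in the tree, so the decomposition is invalid.

No — bags containing vertex c are not connected in the tree.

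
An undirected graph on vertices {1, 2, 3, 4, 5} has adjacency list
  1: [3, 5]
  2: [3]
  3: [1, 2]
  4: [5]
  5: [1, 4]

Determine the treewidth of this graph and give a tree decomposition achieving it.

Treewidth 1.
One such decomposition:
Bags: B1 = {2, 3}  B2 = {1, 3}  B3 = {1, 5}  B4 = {4, 5}
Tree: B1–B2, B2–B3, B3–B4

Every bag has size at most 2, so the width is 2 − 1 = 1 and tw(G) ≤ 1. Any graph with an edge has treewidth ≥ 1, and G has the edge 2–3. Therefore the treewidth is 1.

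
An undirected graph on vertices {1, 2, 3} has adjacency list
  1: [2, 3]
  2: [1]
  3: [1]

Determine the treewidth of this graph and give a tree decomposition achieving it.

Treewidth 1.
One optimal decomposition is:
Bags: B1 = {1, 2}  B2 = {1, 3}
Tree: B1–B2

The largest bag has 2 vertices, giving width 1; this decomposition certifies tw(G) ≤ 1. Since G has at least one edge (e.g. 1–2), it is not an edgeless graph, so tw(G) ≥ 1. Combining the bounds, tw(G) = 1.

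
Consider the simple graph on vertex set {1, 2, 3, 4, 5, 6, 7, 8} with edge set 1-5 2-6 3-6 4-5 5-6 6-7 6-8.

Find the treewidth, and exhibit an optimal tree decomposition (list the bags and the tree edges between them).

The largest bag has 2 vertices, giving width 1; this decomposition certifies tw(G) ≤ 1. Since G has at least one edge (e.g. 6–5), it is not an edgeless graph, so tw(G) ≥ 1. The upper and lower bounds meet at 1, so that is the treewidth.

Treewidth 1.
One such decomposition:
Bags: B1 = {5, 6}  B2 = {6, 8}  B3 = {1, 5}  B4 = {2, 6}  B5 = {6, 7}  B6 = {3, 6}  B7 = {4, 5}
Tree: B1–B2, B1–B3, B2–B4, B2–B5, B4–B6, B1–B7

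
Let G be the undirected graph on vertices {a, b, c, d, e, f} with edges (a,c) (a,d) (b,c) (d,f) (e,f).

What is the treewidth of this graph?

A width-1 tree decomposition is:
Bags: B1 = {b, c}  B2 = {a, c}  B3 = {a, d}  B4 = {d, f}  B5 = {e, f}
Tree: B1–B2, B2–B3, B3–B4, B4–B5
Every bag has size at most 2, so the width is 2 − 1 = 1 and tw(G) ≤ 1. G has an edge, so its treewidth is at least 1. Therefore the treewidth is 1.

1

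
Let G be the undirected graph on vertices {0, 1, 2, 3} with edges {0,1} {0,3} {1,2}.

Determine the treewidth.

A width-1 tree decomposition is:
Bags: B1 = {1, 2}  B2 = {0, 1}  B3 = {0, 3}
Tree: B1–B2, B2–B3
The largest bag has 2 vertices, giving width 1; this decomposition certifies tw(G) ≤ 1. G has an edge, so its treewidth is at least 1. The upper and lower bounds meet at 1, so that is the treewidth.

1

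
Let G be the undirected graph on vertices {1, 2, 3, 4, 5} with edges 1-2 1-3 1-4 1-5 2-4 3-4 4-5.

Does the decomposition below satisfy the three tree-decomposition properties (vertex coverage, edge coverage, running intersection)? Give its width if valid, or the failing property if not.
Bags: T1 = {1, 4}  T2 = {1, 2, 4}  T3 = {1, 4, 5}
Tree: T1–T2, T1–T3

A tree decomposition must satisfy three properties: every vertex lies in some bag; for every edge, both endpoints lie together in some bag; and for every vertex, the bags containing it form a connected subtree. Here vertex 3 appears in no bag, so the decomposition is invalid.

No — vertex 3 appears in no bag.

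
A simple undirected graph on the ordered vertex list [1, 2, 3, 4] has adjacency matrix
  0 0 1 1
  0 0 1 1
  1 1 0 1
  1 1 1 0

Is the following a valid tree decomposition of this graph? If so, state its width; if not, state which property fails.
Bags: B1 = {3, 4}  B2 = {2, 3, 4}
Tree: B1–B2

No — vertex 1 appears in no bag.

A tree decomposition must satisfy three properties: every vertex lies in some bag; for every edge, both endpoints lie together in some bag; and for every vertex, the bags containing it form a connected subtree. Here vertex 1 appears in no bag, so the decomposition is invalid.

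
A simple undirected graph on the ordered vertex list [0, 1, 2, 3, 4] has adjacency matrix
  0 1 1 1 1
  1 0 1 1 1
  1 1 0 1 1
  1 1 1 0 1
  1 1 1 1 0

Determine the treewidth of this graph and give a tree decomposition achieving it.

Treewidth 4.
One optimal decomposition is:
Bags: B1 = {0, 1, 2, 3, 4}
Tree: (single bag)

A single bag containing all 5 vertices is trivially a valid decomposition of width 4. For the lower bound, the 5 vertices {0, 1, 2, 3, 4} are pairwise adjacent, and any tree decomposition puts a clique entirely inside one bag — forcing width ≥ 4. Hence tw(G) = 4 exactly.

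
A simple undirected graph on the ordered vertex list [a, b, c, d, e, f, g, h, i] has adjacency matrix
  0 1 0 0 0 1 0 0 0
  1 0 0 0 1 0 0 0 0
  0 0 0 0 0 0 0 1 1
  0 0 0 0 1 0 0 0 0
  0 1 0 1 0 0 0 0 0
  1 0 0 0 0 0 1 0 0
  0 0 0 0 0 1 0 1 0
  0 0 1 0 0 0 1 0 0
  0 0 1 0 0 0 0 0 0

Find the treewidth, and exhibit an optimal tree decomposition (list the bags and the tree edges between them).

Every bag has size at most 2, so the width is 2 − 1 = 1 and tw(G) ≤ 1. G has an edge, so its treewidth is at least 1. The upper and lower bounds meet at 1, so that is the treewidth.

Treewidth 1.
One optimal decomposition is:
Bags: B1 = {d, e}  B2 = {b, e}  B3 = {a, b}  B4 = {a, f}  B5 = {f, g}  B6 = {g, h}  B7 = {c, h}  B8 = {c, i}
Tree: B1–B2, B2–B3, B3–B4, B4–B5, B5–B6, B6–B7, B7–B8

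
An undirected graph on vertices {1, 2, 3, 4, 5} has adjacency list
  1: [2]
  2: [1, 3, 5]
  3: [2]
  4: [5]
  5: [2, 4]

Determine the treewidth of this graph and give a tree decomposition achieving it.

Treewidth 1.
One optimal decomposition is:
Bags: B1 = {1, 2}  B2 = {2, 5}  B3 = {2, 3}  B4 = {4, 5}
Tree: B1–B2, B2–B3, B2–B4

Each bag holds 2 vertices, so the decomposition has width 1, which upper-bounds the treewidth. Any graph with an edge has treewidth ≥ 1, and G has the edge 1–2. Therefore the treewidth is 1.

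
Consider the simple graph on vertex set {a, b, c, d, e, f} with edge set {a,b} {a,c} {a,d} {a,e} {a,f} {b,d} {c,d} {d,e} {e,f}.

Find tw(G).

A width-2 tree decomposition is:
Bags: B1 = {a, d, e}  B2 = {a, c, d}  B3 = {a, b, d}  B4 = {a, e, f}
Tree: B1–B2, B1–B3, B1–B4
Each bag holds 3 vertices, so the decomposition has width 2, which upper-bounds the treewidth. For the lower bound, the 3 vertices {a, d, e} are pairwise adjacent, and any tree decomposition puts a clique entirely inside one bag — forcing width ≥ 2. Hence tw(G) = 2 exactly.

2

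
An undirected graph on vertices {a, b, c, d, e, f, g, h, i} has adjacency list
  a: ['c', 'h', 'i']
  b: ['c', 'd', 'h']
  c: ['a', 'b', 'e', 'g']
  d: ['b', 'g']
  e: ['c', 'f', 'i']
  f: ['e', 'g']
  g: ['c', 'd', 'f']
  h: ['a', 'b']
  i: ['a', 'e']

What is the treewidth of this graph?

A width-3 tree decomposition is:
Bags: B1 = {d, e, f, g}  B2 = {c, d, e, g}  B3 = {b, c, d, e}  B4 = {b, c, e, i}  B5 = {a, b, c, i}  B6 = {a, b, h, i}
Tree: B1–B2, B2–B3, B3–B4, B4–B5, B5–B6
Every bag has size at most 4, so the width is 4 − 1 = 3 and tw(G) ≤ 3. For the lower bound: the 4 vertex sets {d,f,g}, {e}, {c}, {a,b,h,i} are disjoint, each induces a connected subgraph, and every pair is joined by at least one edge of G. Contracting each set to a single vertex therefore yields K_{4} as a minor, and since treewidth is minor-monotone, tw(G) ≥ tw(K_{4}) = 3. Therefore the treewidth is 3.

3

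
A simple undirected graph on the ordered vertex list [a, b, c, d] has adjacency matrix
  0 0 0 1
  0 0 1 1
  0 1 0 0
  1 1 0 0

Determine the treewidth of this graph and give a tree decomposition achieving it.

Treewidth 1.
Bags: B1 = {b, c}  B2 = {b, d}  B3 = {a, d}
Tree: B1–B2, B2–B3

Every bag has size at most 2, so the width is 2 − 1 = 1 and tw(G) ≤ 1. Since G has at least one edge (e.g. c–b), it is not an edgeless graph, so tw(G) ≥ 1. The upper and lower bounds meet at 1, so that is the treewidth.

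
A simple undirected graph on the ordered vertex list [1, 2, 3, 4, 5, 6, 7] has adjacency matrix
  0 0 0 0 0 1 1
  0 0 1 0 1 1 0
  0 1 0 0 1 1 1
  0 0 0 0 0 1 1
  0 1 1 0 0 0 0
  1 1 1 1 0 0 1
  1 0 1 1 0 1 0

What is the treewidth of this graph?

A width-2 tree decomposition is:
Bags: B1 = {2, 3, 5}  B2 = {2, 3, 6}  B3 = {3, 6, 7}  B4 = {4, 6, 7}  B5 = {1, 6, 7}
Tree: B1–B2, B2–B3, B3–B4, B3–B5
Each bag holds 3 vertices, so the decomposition has width 2, which upper-bounds the treewidth. Conversely, {2, 3, 5} is a clique of size 3, and the vertices of any clique must share a bag in every tree decomposition; so some bag has ≥ 3 vertices and tw(G) ≥ 2. Hence tw(G) = 2 exactly.

2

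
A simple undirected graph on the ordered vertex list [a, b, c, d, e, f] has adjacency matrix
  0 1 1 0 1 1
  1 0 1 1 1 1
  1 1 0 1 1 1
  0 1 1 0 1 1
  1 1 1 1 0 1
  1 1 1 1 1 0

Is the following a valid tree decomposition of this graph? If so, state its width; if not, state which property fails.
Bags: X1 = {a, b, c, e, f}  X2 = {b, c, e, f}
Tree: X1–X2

No — vertex d appears in no bag.

A tree decomposition must satisfy three properties: every vertex lies in some bag; for every edge, both endpoints lie together in some bag; and for every vertex, the bags containing it form a connected subtree. Here vertex d appears in no bag, so the decomposition is invalid.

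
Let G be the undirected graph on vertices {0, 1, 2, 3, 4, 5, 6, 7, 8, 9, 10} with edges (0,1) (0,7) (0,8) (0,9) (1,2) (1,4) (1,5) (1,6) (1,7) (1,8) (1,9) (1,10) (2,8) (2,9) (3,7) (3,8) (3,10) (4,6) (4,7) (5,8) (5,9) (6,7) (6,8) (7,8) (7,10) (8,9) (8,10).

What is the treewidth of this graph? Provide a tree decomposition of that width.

Treewidth 3.
Bags: B1 = {1, 6, 7, 8}  B2 = {0, 1, 7, 8}  B3 = {0, 1, 8, 9}  B4 = {1, 5, 8, 9}  B5 = {1, 7, 8, 10}  B6 = {1, 2, 8, 9}  B7 = {3, 7, 8, 10}  B8 = {1, 4, 6, 7}
Tree: B1–B2, B2–B3, B3–B4, B2–B5, B4–B6, B5–B7, B1–B8

Each bag holds 4 vertices, so the decomposition has width 3, which upper-bounds the treewidth. For the lower bound, the 4 vertices {0, 1, 8, 9} are pairwise adjacent, and any tree decomposition puts a clique entirely inside one bag — forcing width ≥ 3. Therefore the treewidth is 3.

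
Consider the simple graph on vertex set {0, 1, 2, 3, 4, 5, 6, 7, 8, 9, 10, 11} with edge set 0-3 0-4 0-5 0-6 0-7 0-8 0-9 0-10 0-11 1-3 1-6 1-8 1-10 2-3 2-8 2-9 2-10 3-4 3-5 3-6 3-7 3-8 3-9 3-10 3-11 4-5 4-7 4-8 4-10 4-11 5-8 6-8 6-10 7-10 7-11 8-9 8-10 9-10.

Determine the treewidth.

A width-4 tree decomposition is:
Bags: B1 = {0, 3, 4, 8, 10}  B2 = {0, 3, 6, 8, 10}  B3 = {0, 3, 8, 9, 10}  B4 = {0, 3, 4, 7, 10}  B5 = {0, 3, 4, 7, 11}  B6 = {2, 3, 8, 9, 10}  B7 = {0, 3, 4, 5, 8}  B8 = {1, 3, 6, 8, 10}
Tree: B1–B2, B2–B3, B1–B4, B4–B5, B3–B6, B1–B7, B2–B8
The largest bag has 5 vertices, giving width 4; this decomposition certifies tw(G) ≤ 4. For the lower bound, the 5 vertices {0, 3, 8, 9, 10} are pairwise adjacent, and any tree decomposition puts a clique entirely inside one bag — forcing width ≥ 4. Hence tw(G) = 4 exactly.

4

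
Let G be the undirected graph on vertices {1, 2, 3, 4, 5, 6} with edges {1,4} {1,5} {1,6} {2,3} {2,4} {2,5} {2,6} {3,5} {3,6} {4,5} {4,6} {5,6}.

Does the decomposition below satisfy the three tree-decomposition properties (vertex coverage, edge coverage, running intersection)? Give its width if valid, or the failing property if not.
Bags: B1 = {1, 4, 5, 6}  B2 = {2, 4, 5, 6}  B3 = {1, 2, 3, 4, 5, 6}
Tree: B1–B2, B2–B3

No — bags containing vertex 1 are not connected in the tree.

A tree decomposition must satisfy three properties: every vertex lies in some bag; for every edge, both endpoints lie together in some bag; and for every vertex, the bags containing it form a connected subtree. Here bags containing vertex 1 are not connected in the tree, so the decomposition is invalid.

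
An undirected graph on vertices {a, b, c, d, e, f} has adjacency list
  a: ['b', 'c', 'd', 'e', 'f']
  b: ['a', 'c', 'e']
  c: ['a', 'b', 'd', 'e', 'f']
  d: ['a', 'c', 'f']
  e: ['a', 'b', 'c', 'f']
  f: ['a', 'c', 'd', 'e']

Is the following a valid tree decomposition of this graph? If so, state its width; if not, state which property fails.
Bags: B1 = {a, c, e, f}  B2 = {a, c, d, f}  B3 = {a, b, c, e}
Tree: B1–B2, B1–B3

Yes; width 3.

Vertex coverage: the bags together contain {a, b, c, d, e, f}, the full vertex set. Edge coverage: each edge of G has both endpoints in at least one bag. Running intersection: for every vertex, the bags containing it form a connected subtree. All three properties hold, so this is a valid tree decomposition of width max|bag| − 1 = 3, and hence tw(G) ≤ 3.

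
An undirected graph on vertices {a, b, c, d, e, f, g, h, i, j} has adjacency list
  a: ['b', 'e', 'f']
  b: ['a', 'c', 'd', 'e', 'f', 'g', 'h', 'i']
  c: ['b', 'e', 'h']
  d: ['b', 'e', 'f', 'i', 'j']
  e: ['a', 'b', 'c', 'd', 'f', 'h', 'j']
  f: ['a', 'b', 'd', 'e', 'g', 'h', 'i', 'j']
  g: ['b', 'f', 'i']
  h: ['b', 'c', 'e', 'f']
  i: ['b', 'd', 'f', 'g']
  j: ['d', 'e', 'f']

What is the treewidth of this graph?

3

A width-3 tree decomposition is:
Bags: B1 = {b, e, f, h}  B2 = {b, d, e, f}  B3 = {a, b, e, f}  B4 = {d, e, f, j}  B5 = {b, d, f, i}  B6 = {b, c, e, h}  B7 = {b, f, g, i}
Tree: B1–B2, B1–B3, B2–B4, B2–B5, B1–B6, B5–B7
The largest bag has 4 vertices, giving width 3; this decomposition certifies tw(G) ≤ 3. Conversely, {b, c, e, h} is a clique of size 4, and the vertices of any clique must share a bag in every tree decomposition; so some bag has ≥ 4 vertices and tw(G) ≥ 3. Therefore the treewidth is 3.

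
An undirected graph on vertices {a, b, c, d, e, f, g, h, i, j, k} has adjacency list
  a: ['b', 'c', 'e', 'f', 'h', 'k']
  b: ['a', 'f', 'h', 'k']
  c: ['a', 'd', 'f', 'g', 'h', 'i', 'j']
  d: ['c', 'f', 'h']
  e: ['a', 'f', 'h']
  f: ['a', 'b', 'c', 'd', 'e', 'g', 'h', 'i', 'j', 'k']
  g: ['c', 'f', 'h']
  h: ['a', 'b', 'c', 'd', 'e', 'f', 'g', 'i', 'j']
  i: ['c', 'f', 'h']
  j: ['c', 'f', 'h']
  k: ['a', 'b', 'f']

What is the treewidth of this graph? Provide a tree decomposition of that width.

Every bag has size at most 4, so the width is 4 − 1 = 3 and tw(G) ≤ 3. On the other hand G contains the 4-clique {a, e, f, h}. A clique must lie in a single bag of any decomposition, so no decomposition can have width below 3. The upper and lower bounds meet at 3, so that is the treewidth.

Treewidth 3.
Bags: B1 = {c, f, h, i}  B2 = {a, c, f, h}  B3 = {a, b, f, h}  B4 = {c, f, h, j}  B5 = {a, b, f, k}  B6 = {c, d, f, h}  B7 = {a, e, f, h}  B8 = {c, f, g, h}
Tree: B1–B2, B2–B3, B1–B4, B3–B5, B1–B6, B2–B7, B2–B8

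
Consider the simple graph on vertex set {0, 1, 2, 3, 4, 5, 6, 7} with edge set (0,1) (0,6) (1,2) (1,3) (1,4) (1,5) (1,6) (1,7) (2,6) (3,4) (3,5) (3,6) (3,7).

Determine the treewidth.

2

A width-2 tree decomposition is:
Bags: B1 = {1, 3, 6}  B2 = {1, 3, 5}  B3 = {1, 3, 7}  B4 = {1, 2, 6}  B5 = {1, 3, 4}  B6 = {0, 1, 6}
Tree: B1–B2, B1–B3, B1–B4, B1–B5, B1–B6
Every bag has size at most 3, so the width is 3 − 1 = 2 and tw(G) ≤ 2. On the other hand G contains the 3-clique {0, 1, 6}. A clique must lie in a single bag of any decomposition, so no decomposition can have width below 2. The upper and lower bounds meet at 2, so that is the treewidth.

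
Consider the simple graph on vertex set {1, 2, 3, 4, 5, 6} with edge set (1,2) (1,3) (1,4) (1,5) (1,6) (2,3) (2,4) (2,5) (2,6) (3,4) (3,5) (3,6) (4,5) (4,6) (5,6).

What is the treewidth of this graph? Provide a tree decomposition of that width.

A single bag containing all 6 vertices is trivially a valid decomposition of width 5. For the lower bound, the 6 vertices {1, 2, 3, 4, 5, 6} are pairwise adjacent, and any tree decomposition puts a clique entirely inside one bag — forcing width ≥ 5. Hence tw(G) = 5 exactly.

Treewidth 5.
One optimal decomposition is:
Bags: B1 = {1, 2, 3, 4, 5, 6}
Tree: (single bag)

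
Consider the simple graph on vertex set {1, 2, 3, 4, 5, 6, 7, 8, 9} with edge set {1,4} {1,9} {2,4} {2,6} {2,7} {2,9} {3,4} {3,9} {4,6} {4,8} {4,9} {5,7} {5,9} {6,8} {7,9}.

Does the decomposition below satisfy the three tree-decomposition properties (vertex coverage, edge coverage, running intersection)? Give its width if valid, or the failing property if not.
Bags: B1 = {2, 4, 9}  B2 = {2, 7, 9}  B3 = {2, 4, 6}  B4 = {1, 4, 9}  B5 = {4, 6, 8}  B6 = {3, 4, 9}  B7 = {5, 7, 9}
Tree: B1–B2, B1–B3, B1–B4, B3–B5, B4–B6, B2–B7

Yes; width 2.

Every vertex of G appears in some bag (union = {1, 2, 3, 4, 5, 6, 7, 8, 9}); every edge is covered by a bag; and for each vertex v the set of bags containing v is connected in the bag tree. The decomposition is therefore valid. The largest bag has 3 vertices, so the width is 2.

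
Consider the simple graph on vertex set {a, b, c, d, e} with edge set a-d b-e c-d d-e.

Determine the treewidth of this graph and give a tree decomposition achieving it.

Treewidth 1.
Bags: B1 = {a, d}  B2 = {d, e}  B3 = {b, e}  B4 = {c, d}
Tree: B1–B2, B2–B3, B1–B4

Every bag has size at most 2, so the width is 2 − 1 = 1 and tw(G) ≤ 1. Any graph with an edge has treewidth ≥ 1, and G has the edge d–a. Combining the bounds, tw(G) = 1.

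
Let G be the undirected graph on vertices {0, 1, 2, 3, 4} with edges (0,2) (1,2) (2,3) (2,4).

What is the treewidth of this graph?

1

A width-1 tree decomposition is:
Bags: B1 = {2, 4}  B2 = {0, 2}  B3 = {2, 3}  B4 = {1, 2}
Tree: B1–B2, B2–B3, B1–B4
Each bag holds 2 vertices, so the decomposition has width 1, which upper-bounds the treewidth. G has an edge, so its treewidth is at least 1. Combining the bounds, tw(G) = 1.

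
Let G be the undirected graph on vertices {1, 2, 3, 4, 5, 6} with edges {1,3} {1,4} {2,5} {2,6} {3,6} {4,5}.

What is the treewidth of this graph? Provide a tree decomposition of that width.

Each bag holds 3 vertices, so the decomposition has width 2, which upper-bounds the treewidth. For the lower bound, G contains the cycle 5–4–1–3–6–2–5, so G is not a forest; only forests have treewidth ≤ 1, hence tw(G) ≥ 2. Hence tw(G) = 2 exactly.

Treewidth 2.
Bags: B1 = {1, 4, 5}  B2 = {1, 3, 5}  B3 = {3, 5, 6}  B4 = {2, 5, 6}
Tree: B1–B2, B2–B3, B3–B4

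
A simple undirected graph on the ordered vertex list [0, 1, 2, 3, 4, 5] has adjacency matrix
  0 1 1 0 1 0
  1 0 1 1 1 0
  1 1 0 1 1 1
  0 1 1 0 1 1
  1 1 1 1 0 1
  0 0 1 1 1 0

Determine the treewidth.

3

A width-3 tree decomposition is:
Bags: B1 = {0, 1, 2, 4}  B2 = {1, 2, 3, 4}  B3 = {2, 3, 4, 5}
Tree: B1–B2, B2–B3
Every bag has size at most 4, so the width is 4 − 1 = 3 and tw(G) ≤ 3. Conversely, {0, 1, 2, 4} is a clique of size 4, and the vertices of any clique must share a bag in every tree decomposition; so some bag has ≥ 4 vertices and tw(G) ≥ 3. Hence tw(G) = 3 exactly.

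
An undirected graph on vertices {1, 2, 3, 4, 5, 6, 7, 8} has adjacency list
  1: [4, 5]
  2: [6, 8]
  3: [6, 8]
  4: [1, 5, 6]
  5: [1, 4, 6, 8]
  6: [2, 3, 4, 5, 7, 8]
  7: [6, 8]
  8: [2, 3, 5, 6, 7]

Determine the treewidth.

2

A width-2 tree decomposition is:
Bags: B1 = {3, 6, 8}  B2 = {2, 6, 8}  B3 = {5, 6, 8}  B4 = {4, 5, 6}  B5 = {6, 7, 8}  B6 = {1, 4, 5}
Tree: B1–B2, B2–B3, B3–B4, B3–B5, B4–B6
Each bag holds 3 vertices, so the decomposition has width 2, which upper-bounds the treewidth. For the lower bound, the 3 vertices {1, 4, 5} are pairwise adjacent, and any tree decomposition puts a clique entirely inside one bag — forcing width ≥ 2. Therefore the treewidth is 2.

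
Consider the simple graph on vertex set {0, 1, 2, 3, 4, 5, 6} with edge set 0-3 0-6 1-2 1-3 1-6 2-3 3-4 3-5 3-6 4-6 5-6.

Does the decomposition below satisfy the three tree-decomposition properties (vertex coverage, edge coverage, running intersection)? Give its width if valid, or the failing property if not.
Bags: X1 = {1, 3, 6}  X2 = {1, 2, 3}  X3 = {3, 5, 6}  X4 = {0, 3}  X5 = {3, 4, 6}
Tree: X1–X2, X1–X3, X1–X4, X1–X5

No — edge (6,0) lies in no bag.

A tree decomposition must satisfy three properties: every vertex lies in some bag; for every edge, both endpoints lie together in some bag; and for every vertex, the bags containing it form a connected subtree. Here edge (6,0) lies in no bag, so the decomposition is invalid.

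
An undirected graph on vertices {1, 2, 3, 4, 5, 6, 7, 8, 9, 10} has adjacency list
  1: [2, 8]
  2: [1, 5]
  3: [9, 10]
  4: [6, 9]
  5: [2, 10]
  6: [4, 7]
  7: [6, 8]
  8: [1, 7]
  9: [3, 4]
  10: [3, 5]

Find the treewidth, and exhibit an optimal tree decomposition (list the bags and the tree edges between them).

Treewidth 2.
Bags: B1 = {2, 5, 10}  B2 = {1, 2, 10}  B3 = {1, 8, 10}  B4 = {7, 8, 10}  B5 = {6, 7, 10}  B6 = {4, 6, 10}  B7 = {4, 9, 10}  B8 = {3, 9, 10}
Tree: B1–B2, B2–B3, B3–B4, B4–B5, B5–B6, B6–B7, B7–B8

Each bag holds 3 vertices, so the decomposition has width 2, which upper-bounds the treewidth. The edges 10–5–2–1–8–7–6–4–9–3–10 form a cycle, so G is not a tree and its treewidth is at least 2. Therefore the treewidth is 2.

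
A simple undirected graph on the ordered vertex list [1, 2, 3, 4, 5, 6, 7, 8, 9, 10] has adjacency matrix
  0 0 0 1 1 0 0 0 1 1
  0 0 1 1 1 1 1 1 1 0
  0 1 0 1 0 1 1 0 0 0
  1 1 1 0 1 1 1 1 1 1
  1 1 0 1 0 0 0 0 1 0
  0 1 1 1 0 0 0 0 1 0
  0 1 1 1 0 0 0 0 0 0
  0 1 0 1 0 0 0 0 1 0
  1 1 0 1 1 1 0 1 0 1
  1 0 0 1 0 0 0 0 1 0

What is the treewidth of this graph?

3

A width-3 tree decomposition is:
Bags: B1 = {2, 4, 8, 9}  B2 = {2, 4, 6, 9}  B3 = {2, 4, 5, 9}  B4 = {2, 3, 4, 6}  B5 = {1, 4, 5, 9}  B6 = {2, 3, 4, 7}  B7 = {1, 4, 9, 10}
Tree: B1–B2, B2–B3, B2–B4, B3–B5, B4–B6, B5–B7
Each bag holds 4 vertices, so the decomposition has width 3, which upper-bounds the treewidth. On the other hand G contains the 4-clique {1, 4, 9, 10}. A clique must lie in a single bag of any decomposition, so no decomposition can have width below 3. Therefore the treewidth is 3.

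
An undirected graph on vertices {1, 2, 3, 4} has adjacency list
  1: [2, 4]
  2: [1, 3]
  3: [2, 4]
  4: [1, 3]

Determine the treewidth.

2

A width-2 tree decomposition is:
Bags: B1 = {2, 3, 4}  B2 = {1, 2, 4}
Tree: B1–B2
The largest bag has 3 vertices, giving width 2; this decomposition certifies tw(G) ≤ 2. For the lower bound, G contains the cycle 2–3–4–1–2, so G is not a forest; only forests have treewidth ≤ 1, hence tw(G) ≥ 2. Hence tw(G) = 2 exactly.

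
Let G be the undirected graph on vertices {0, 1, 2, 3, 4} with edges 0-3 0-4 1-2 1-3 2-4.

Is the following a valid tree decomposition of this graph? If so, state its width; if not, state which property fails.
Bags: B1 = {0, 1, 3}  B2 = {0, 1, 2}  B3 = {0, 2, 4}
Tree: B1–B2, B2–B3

Yes; width 2.

Checking the three conditions: (i) the bags cover all of {0, 1, 2, 3, 4}; (ii) for each edge, some bag contains both endpoints; (iii) the bags containing any fixed vertex form a subtree. All hold, so the decomposition is valid with width 3 − 1 = 2.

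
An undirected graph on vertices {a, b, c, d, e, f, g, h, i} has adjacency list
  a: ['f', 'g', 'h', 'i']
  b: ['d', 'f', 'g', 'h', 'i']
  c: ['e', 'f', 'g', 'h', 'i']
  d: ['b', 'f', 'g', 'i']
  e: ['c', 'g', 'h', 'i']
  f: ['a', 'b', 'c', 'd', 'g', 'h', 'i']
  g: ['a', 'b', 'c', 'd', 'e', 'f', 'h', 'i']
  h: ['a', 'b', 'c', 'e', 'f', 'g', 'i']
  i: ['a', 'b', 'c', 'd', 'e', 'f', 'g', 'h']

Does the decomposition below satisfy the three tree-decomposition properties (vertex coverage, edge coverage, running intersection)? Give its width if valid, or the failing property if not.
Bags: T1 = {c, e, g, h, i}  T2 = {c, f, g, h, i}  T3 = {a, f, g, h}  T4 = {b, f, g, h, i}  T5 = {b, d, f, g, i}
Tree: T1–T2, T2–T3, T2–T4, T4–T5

A tree decomposition must satisfy three properties: every vertex lies in some bag; for every edge, both endpoints lie together in some bag; and for every vertex, the bags containing it form a connected subtree. Here edge (i,a) lies in no bag, so the decomposition is invalid.

No — edge (i,a) lies in no bag.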